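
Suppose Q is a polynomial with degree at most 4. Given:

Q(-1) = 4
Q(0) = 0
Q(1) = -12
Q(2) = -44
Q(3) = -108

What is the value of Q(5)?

Write Q(t) = at^4 + bt³ + ct² + dt + e; the 5 given values yield a linear system in the 5 coefficients.
Solving, the leading coefficient vanishes, and Q(t) = -2t³ - 4t² - 6t.
Then Q(5) = -380.

-380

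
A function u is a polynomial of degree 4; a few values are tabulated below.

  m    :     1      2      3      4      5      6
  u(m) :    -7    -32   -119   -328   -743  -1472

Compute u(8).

Write u(m) = am^4 + bm³ + cm² + dm + e; the 6 given values yield a linear system in the 5 coefficients.
Solving, u(m) = -m^4 - 6m² + 8m - 8.
Then u(8) = -4424.

-4424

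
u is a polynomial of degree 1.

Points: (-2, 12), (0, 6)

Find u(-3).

Write u(n) = an + b; the 2 given values yield a linear system in the 2 coefficients.
Solving, u(n) = -3n + 6.
Then u(-3) = 15.

15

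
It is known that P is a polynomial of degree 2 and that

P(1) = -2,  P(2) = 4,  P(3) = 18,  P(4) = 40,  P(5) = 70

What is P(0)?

First differences: 6, 14, 22, 30. Second differences: 8, 8, 8.
Level-2 differences are constant, so P has degree 2.
Fitting a degree-2 polynomial gives P(k) = 4k² - 6k.
Then P(0) = 0.

0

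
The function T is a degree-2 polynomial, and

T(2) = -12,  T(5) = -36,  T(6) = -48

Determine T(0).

-6

Write T(t) = at² + bt + c; the 3 given values yield a linear system in the 3 coefficients.
Solving, T(t) = -t² - t - 6.
Then T(0) = -6.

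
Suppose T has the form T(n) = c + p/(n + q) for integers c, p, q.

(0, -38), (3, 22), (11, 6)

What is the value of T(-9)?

-2

(T(n) − c)(n + q) = p for each data point; the three points give a linear system in c and q, then p follows.
Solving: c = 2, q = -1, p = 40, so T(n) = 2 + 40/(n − 1).
Then T(-9) = 2 + 40/(-10) = -2.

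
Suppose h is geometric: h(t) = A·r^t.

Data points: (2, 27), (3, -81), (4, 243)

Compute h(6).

2187

Consecutive ratio: -81/27 = -3, and 243/(-81) = -3, so r = -3.
Then A·(-3)^2 = 27 gives A = 3, and h(t) = 3·(-3)^t.
h(6) = 3·(-3)^6 = 2187.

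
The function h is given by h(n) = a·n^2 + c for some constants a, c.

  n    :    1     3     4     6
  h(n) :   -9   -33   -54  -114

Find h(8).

-198

From h(1) = -9 and h(3) = -33: 1a + c = -9 and 9a + c = -33.
Subtracting: 8a = -24, so a = -3; then c = -9 − (-3)·1 = -6.
So h(n) = -3n² − 6, and h(8) = -198.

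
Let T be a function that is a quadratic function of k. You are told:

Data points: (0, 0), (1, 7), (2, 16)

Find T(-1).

-5

Write T(k) = ak² + bk + c; the 3 given values yield a linear system in the 3 coefficients.
Solving, T(k) = k² + 6k.
Then T(-1) = -5.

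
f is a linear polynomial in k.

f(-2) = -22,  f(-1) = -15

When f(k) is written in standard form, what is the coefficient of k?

7

Write f(k) = ak + b; the 2 given values yield a linear system in the 2 coefficients.
Solving, f(k) = 7k - 8.
The coefficient of k is 7.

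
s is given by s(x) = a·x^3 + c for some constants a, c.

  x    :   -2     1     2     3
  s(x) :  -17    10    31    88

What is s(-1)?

From s(-2) = -17 and s(1) = 10: -8a + c = -17 and 1a + c = 10.
Subtracting: 9a = 27, so a = 3; then c = -17 − 3·(-8) = 7.
So s(x) = 3x³ + 7, and s(-1) = 4.

4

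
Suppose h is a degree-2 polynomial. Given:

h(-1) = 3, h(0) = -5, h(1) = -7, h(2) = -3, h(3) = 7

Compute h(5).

45

First differences: -8, -2, 4, 10. Second differences: 6, 6, 6.
Level-2 differences are constant, so h has degree 2.
Fitting a degree-2 polynomial gives h(n) = 3n² - 5n - 5.
Then h(5) = 45.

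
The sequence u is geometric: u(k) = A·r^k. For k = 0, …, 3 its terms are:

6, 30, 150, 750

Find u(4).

Consecutive ratio: 30/6 = 5, and 150/30 = 5, so r = 5.
Then A·5^0 = 6 gives A = 6, and u(k) = 6·5^k.
u(4) = 6·5^4 = 3750.

3750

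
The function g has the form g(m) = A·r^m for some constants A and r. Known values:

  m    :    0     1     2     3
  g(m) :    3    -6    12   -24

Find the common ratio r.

-2

Consecutive ratio: -6/3 = -2, and 12/(-6) = -2, so r = -2.
Then A·(-2)^0 = 3 gives A = 3, and g(m) = 3·(-2)^m.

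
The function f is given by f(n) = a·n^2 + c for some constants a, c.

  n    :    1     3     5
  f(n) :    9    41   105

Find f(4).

From f(1) = 9 and f(3) = 41: 1a + c = 9 and 9a + c = 41.
Subtracting: 8a = 32, so a = 4; then c = 9 − 4·1 = 5.
So f(n) = 4n² + 5, and f(4) = 69.

69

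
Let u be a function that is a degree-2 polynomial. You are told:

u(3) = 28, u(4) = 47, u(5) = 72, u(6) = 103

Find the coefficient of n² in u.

3

First differences: 19, 25, 31. Second differences: 6, 6.
Level-2 differences are constant, so u has degree 2.
Fitting a degree-2 polynomial gives u(n) = 3n² - 2n + 7.
The coefficient of n² is 3.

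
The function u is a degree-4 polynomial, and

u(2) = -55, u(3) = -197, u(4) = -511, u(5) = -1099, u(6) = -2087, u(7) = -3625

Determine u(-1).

First differences: -142, -314, -588, -988, -1538. Second differences: -172, -274, -400, -550. Third differences: -102, -126, -150. Fourth differences: -24, -24.
Level-4 differences are constant, so u has degree 4.
Fitting a degree-4 polynomial gives u(k) = -k^4 - 3k³ - 4k² + 1.
Then u(-1) = -1.

-1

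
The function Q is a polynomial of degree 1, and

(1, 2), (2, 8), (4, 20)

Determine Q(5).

Write Q(x) = ax + b; the 3 given values yield a linear system in the 2 coefficients.
Solving, Q(x) = 6x - 4.
Then Q(5) = 26.

26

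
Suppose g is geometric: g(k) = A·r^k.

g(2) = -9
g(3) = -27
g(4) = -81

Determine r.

3

Consecutive ratio: -27/(-9) = 3, and -81/(-27) = 3, so r = 3.
Then A·3^2 = -9 gives A = -1, and g(k) = -1·3^k.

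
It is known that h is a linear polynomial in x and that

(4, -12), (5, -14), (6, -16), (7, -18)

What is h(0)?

First differences: -2, -2, -2.
Level-1 differences are constant, so h has degree 1.
Fitting a degree-1 polynomial gives h(x) = -2x - 4.
The constant term is h(0) = -4.

-4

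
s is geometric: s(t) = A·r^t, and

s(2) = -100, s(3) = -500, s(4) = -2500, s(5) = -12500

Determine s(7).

Consecutive ratio: -500/(-100) = 5, and -2500/(-500) = 5, so r = 5.
Then A·5^2 = -100 gives A = -4, and s(t) = -4·5^t.
s(7) = -4·5^7 = -312500.

-312500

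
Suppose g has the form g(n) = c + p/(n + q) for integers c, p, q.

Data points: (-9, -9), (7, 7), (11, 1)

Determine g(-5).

(g(n) − c)(n + q) = p for each data point; the three points give a linear system in c and q, then p follows.
Solving: c = -5, q = -3, p = 48, so g(n) = -5 + 48/(n − 3).
Then g(-5) = -5 + 48/(-8) = -11.

-11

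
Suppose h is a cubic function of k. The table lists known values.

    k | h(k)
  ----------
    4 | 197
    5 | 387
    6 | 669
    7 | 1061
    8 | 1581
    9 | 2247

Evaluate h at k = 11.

Write h(k) = ak³ + bk² + ck + d; the 6 given values yield a linear system in the 4 coefficients.
Solving, h(k) = 3k³ + k² - 2k - 3.
Then h(11) = 4089.

4089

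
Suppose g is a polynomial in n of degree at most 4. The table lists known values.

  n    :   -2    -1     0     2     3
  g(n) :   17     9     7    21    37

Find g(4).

59

Write g(n) = an^4 + bn³ + cn² + dn + e; the 5 given values yield a linear system in the 5 coefficients.
Solving, the top 2 coefficients vanish, and g(n) = 3n² + n + 7.
Then g(4) = 59.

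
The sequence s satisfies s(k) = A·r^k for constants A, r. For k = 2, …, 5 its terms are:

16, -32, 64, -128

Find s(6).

Consecutive ratio: -32/16 = -2, and 64/(-32) = -2, so r = -2.
Then A·(-2)^2 = 16 gives A = 4, and s(k) = 4·(-2)^k.
s(6) = 4·(-2)^6 = 256.

256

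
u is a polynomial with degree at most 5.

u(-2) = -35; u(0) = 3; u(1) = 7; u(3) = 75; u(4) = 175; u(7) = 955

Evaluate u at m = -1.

-5

Write u(m) = am^5 + bm^4 + cm³ + dm² + em + p; the 6 given values yield a linear system in the 6 coefficients.
Solving, the top 2 coefficients vanish, and u(m) = 3m³ - 2m² + 3m + 3.
Then u(-1) = -5.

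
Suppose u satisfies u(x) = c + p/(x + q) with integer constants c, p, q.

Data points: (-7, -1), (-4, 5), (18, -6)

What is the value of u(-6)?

0

(u(x) − c)(x + q) = p for each data point; the three points give a linear system in c and q, then p follows.
Solving: c = -5, q = 2, p = -20, so u(x) = -5 − 20/(x + 2).
Then u(-6) = -5 − 20/(-4) = 0.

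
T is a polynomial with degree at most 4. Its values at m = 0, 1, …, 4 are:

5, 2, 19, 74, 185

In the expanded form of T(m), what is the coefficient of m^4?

0

First differences: -3, 17, 55, 111. Second differences: 20, 38, 56. Third differences: 18, 18.
Level-3 differences are constant, so T has degree 3.
Fitting a degree-3 polynomial gives T(m) = 3m³ + m² - 7m + 5.
The coefficient of m^4 is 0.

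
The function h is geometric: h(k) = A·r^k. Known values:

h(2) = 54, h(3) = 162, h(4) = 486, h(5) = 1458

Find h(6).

4374

Consecutive ratio: 162/54 = 3, and 486/162 = 3, so r = 3.
Then A·3^2 = 54 gives A = 6, and h(k) = 6·3^k.
h(6) = 6·3^6 = 4374.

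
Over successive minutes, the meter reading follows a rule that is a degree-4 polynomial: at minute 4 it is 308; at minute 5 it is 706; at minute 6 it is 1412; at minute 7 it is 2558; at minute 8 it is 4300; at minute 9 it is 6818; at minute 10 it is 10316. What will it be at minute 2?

28

Write the value at k as P(k).
First differences: 398, 706, 1146, 1742, 2518, 3498. Second differences: 308, 440, 596, 776, 980. Third differences: 132, 156, 180, 204. Fourth differences: 24, 24, 24.
Level-4 differences are constant, so P has degree 4.
Fitting a degree-4 polynomial gives P(k) = k^4 + 3k² + 2k - 4.
Then P(2) = 28.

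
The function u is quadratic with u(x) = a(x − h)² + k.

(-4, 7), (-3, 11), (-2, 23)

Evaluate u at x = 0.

First differences 4, 12; second difference 8 = 2a, so a = 4.
Expanding, the x-coefficient is −2ah = -8h; matching it to the data gives h = -4, and then k = 7.
So u(x) = 4(x + 4)² + 7.
u(0) = 4·4² + 7 = 71.

71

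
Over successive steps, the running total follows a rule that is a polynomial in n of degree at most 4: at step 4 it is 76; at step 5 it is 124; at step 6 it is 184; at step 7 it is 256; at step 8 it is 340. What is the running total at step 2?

Write the value at n as h(n).
First differences: 48, 60, 72, 84. Second differences: 12, 12, 12.
Level-2 differences are constant, so h has degree 2.
Fitting a degree-2 polynomial gives h(n) = 6n² - 6n + 4.
Then h(2) = 16.

16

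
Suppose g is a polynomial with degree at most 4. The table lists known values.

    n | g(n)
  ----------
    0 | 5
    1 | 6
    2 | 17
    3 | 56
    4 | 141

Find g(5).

290

First differences: 1, 11, 39, 85. Second differences: 10, 28, 46. Third differences: 18, 18.
Level-3 differences are constant, so g has degree 3.
Fitting a degree-3 polynomial gives g(n) = 3n³ - 4n² + 2n + 5.
Then g(5) = 290.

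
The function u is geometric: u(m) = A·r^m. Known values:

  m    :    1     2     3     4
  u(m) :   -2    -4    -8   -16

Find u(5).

Consecutive ratio: -4/(-2) = 2, and -8/(-4) = 2, so r = 2.
Then A·2^1 = -2 gives A = -1, and u(m) = -1·2^m.
u(5) = -1·2^5 = -32.

-32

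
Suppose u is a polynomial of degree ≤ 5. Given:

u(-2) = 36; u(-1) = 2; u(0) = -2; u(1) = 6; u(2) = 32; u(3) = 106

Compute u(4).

Write u(n) = an^5 + bn^4 + cn³ + dn² + en + p; the 6 given values yield a linear system in the 6 coefficients.
Solving, the leading coefficient vanishes, and u(n) = n^4 - n³ + 5n² + 3n - 2.
Then u(4) = 282.

282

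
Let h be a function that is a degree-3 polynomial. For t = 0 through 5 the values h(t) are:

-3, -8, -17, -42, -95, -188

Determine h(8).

-827

First differences: -5, -9, -25, -53, -93. Second differences: -4, -16, -28, -40. Third differences: -12, -12, -12.
Level-3 differences are constant, so h has degree 3.
Fitting a degree-3 polynomial gives h(t) = -2t³ + 4t² - 7t - 3.
Then h(8) = -827.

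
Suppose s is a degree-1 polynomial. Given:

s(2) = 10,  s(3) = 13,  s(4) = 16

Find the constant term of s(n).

4

First differences: 3, 3.
Level-1 differences are constant, so s has degree 1.
Fitting a degree-1 polynomial gives s(n) = 3n + 4.
The constant term is s(0) = 4.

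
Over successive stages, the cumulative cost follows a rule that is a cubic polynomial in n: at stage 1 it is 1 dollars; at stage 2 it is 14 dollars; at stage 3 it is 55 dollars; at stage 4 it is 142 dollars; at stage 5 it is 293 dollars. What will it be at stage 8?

Write the value at n as h(n).
Write h(n) = an³ + bn² + cn + d; the 5 given values yield a linear system in the 4 coefficients.
Solving, h(n) = 3n³ - 4n² + 4n - 2.
Then h(8) = 1310.

1310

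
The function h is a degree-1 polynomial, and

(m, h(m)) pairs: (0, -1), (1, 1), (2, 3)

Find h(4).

7

First differences: 2, 2.
Level-1 differences are constant, so h has degree 1.
Fitting a degree-1 polynomial gives h(m) = 2m - 1.
Then h(4) = 7.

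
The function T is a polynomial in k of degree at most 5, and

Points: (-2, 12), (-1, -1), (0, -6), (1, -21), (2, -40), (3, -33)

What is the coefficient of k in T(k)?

First differences: -13, -5, -15, -19, 7. Second differences: 8, -10, -4, 26. Third differences: -18, 6, 30. Fourth differences: 24, 24.
Level-4 differences are constant, so T has degree 4.
Fitting a degree-4 polynomial gives T(k) = k^4 - k³ - 6k² - 9k - 6.
The coefficient of k is -9.

-9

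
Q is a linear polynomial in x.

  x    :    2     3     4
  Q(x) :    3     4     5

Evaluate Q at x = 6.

7

First differences: 1, 1.
Level-1 differences are constant, so Q has degree 1.
Fitting a degree-1 polynomial gives Q(x) = x + 1.
Then Q(6) = 7.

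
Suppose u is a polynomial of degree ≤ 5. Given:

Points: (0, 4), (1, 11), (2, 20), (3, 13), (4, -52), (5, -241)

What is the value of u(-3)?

-185

First differences: 7, 9, -7, -65, -189. Second differences: 2, -16, -58, -124. Third differences: -18, -42, -66. Fourth differences: -24, -24.
Level-4 differences are constant, so u has degree 4.
Fitting a degree-4 polynomial gives u(x) = -x^4 + 3x³ - x² + 6x + 4.
Then u(-3) = -185.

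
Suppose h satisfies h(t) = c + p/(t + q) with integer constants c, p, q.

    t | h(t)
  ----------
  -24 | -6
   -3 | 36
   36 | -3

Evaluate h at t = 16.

(h(t) − c)(t + q) = p for each data point; the three points give a linear system in c and q, then p follows.
Solving: c = -4, q = 4, p = 40, so h(t) = -4 + 40/(t + 4).
Then h(16) = -4 + 40/20 = -2.

-2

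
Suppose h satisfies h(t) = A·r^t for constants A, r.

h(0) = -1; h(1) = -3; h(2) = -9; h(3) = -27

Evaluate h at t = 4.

Consecutive ratio: -3/(-1) = 3, and -9/(-3) = 3, so r = 3.
Then A·3^0 = -1 gives A = -1, and h(t) = -1·3^t.
h(4) = -1·3^4 = -81.

-81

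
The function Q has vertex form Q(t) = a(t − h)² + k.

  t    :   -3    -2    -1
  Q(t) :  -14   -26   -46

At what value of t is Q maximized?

-4

First differences -12, -20; second difference -8 = 2a, so a = -4.
Expanding, the t-coefficient is −2ah = 8h; matching it to the data gives h = -4, and then k = -10.
So Q(t) = -4(t + 4)² − 10.
Hence h = -4.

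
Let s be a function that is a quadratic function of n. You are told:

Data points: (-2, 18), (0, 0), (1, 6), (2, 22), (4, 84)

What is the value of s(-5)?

120

Write s(n) = an² + bn + c; the 5 given values yield a linear system in the 3 coefficients.
Solving, s(n) = 5n² + n.
Then s(-5) = 120.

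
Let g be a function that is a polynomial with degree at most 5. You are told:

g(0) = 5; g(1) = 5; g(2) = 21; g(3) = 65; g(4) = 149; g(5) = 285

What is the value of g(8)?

1125

First differences: 0, 16, 44, 84, 136. Second differences: 16, 28, 40, 52. Third differences: 12, 12, 12.
Level-3 differences are constant, so g has degree 3.
Fitting a degree-3 polynomial gives g(n) = 2n³ + 2n² - 4n + 5.
Then g(8) = 1125.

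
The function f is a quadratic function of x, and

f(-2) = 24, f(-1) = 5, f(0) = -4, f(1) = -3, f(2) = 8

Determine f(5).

Write f(x) = ax² + bx + c; the 5 given values yield a linear system in the 3 coefficients.
Solving, f(x) = 5x² - 4x - 4.
Then f(5) = 101.

101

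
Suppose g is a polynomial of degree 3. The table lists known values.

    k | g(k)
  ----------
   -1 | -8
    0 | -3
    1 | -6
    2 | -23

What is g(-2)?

Write g(k) = ak³ + bk² + ck + d; the 4 given values yield a linear system in the 4 coefficients.
Solving, g(k) = -k³ - 4k² + 2k - 3.
Then g(-2) = -15.

-15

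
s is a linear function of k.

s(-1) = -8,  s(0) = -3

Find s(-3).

-18

Write s(k) = ak + b; the 2 given values yield a linear system in the 2 coefficients.
Solving, s(k) = 5k - 3.
Then s(-3) = -18.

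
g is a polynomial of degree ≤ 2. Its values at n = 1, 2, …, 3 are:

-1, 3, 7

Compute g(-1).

-9

First differences: 4, 4.
Level-1 differences are constant, so g has degree 1.
Fitting a degree-1 polynomial gives g(n) = 4n - 5.
Then g(-1) = -9.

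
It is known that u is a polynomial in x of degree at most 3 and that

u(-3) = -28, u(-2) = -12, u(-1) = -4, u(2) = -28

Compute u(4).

Write u(x) = ax³ + bx² + cx + d; the 4 given values yield a linear system in the 4 coefficients.
Solving, the leading coefficient vanishes, and u(x) = -4x² - 4x - 4.
Then u(4) = -84.

-84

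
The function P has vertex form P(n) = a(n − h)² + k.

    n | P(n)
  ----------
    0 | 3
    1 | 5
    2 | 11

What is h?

First differences 2, 6; second difference 4 = 2a, so a = 2.
Expanding, the n-coefficient is −2ah = -4h; matching it to the data gives h = 0, and then k = 3.
So P(n) = 2(n + 0)² + 3.
Hence h = 0.

0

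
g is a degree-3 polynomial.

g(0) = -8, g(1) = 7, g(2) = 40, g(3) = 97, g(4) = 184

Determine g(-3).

First differences: 15, 33, 57, 87. Second differences: 18, 24, 30. Third differences: 6, 6.
Level-3 differences are constant, so g has degree 3.
Fitting a degree-3 polynomial gives g(k) = k³ + 6k² + 8k - 8.
Then g(-3) = -5.

-5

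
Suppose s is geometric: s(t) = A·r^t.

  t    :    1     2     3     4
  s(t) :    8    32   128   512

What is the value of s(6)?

Consecutive ratio: 32/8 = 4, and 128/32 = 4, so r = 4.
Then A·4^1 = 8 gives A = 2, and s(t) = 2·4^t.
s(6) = 2·4^6 = 8192.

8192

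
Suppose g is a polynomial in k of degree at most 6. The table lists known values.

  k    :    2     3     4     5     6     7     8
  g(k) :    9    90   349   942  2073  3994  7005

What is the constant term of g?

Write g(k) = ak^6 + bk^5 + ck^4 + dk³ + ek² + pk + q; the 7 given values yield a linear system in the 7 coefficients.
Solving, the top 2 coefficients vanish, and g(k) = 2k^4 - 2k³ - 3k² + 4k - 3.
The constant term is g(0) = -3.

-3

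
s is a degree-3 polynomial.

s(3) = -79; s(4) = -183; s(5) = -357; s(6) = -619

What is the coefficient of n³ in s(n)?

Write s(n) = an³ + bn² + cn + d; the 4 given values yield a linear system in the 4 coefficients.
Solving, s(n) = -3n³ + n² - 7.
The coefficient of n³ is -3.

-3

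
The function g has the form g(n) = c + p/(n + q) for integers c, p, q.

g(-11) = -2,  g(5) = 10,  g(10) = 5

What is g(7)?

7

(g(n) − c)(n + q) = p for each data point; the three points give a linear system in c and q, then p follows.
Solving: c = 1, q = -1, p = 36, so g(n) = 1 + 36/(n − 1).
Then g(7) = 1 + 36/6 = 7.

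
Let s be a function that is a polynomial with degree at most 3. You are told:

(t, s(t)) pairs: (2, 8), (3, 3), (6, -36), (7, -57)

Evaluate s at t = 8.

Write s(t) = at³ + bt² + ct + d; the 4 given values yield a linear system in the 4 coefficients.
Solving, the leading coefficient vanishes, and s(t) = -2t² + 5t + 6.
Then s(8) = -82.

-82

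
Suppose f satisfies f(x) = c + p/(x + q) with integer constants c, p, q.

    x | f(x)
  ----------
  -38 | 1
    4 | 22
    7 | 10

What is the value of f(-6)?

-3

(f(x) − c)(x + q) = p for each data point; the three points give a linear system in c and q, then p follows.
Solving: c = 2, q = -2, p = 40, so f(x) = 2 + 40/(x − 2).
Then f(-6) = 2 + 40/(-8) = -3.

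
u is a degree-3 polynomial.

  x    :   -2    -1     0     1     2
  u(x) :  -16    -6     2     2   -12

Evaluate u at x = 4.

First differences: 10, 8, 0, -14. Second differences: -2, -8, -14. Third differences: -6, -6.
Level-3 differences are constant, so u has degree 3.
Fitting a degree-3 polynomial gives u(x) = -x³ - 4x² + 5x + 2.
Then u(4) = -106.

-106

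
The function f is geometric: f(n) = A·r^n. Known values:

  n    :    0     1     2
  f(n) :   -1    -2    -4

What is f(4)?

Consecutive ratio: -2/(-1) = 2, and -4/(-2) = 2, so r = 2.
Then A·2^0 = -1 gives A = -1, and f(n) = -1·2^n.
f(4) = -1·2^4 = -16.

-16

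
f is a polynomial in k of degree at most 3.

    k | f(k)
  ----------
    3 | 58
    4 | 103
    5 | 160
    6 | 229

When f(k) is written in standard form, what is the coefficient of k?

3

Write f(k) = ak³ + bk² + ck + d; the 4 given values yield a linear system in the 4 coefficients.
Solving, the leading coefficient vanishes, and f(k) = 6k² + 3k - 5.
The coefficient of k is 3.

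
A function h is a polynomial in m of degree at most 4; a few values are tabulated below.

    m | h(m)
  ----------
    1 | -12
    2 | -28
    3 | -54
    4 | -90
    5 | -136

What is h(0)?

-6

First differences: -16, -26, -36, -46. Second differences: -10, -10, -10.
Level-2 differences are constant, so h has degree 2.
Fitting a degree-2 polynomial gives h(m) = -5m² - m - 6.
Then h(0) = -6.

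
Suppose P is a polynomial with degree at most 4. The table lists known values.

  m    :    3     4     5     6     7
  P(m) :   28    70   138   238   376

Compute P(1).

-2

Write P(m) = am^4 + bm³ + cm² + dm + e; the 5 given values yield a linear system in the 5 coefficients.
Solving, the leading coefficient vanishes, and P(m) = m³ + m² - 2m - 2.
Then P(1) = -2.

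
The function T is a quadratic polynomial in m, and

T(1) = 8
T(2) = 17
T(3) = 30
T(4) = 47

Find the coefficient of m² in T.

First differences: 9, 13, 17. Second differences: 4, 4.
Level-2 differences are constant, so T has degree 2.
Fitting a degree-2 polynomial gives T(m) = 2m² + 3m + 3.
The coefficient of m² is 2.

2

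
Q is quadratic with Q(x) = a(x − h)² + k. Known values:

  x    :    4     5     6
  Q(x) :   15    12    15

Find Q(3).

First differences -3, 3; second difference 6 = 2a, so a = 3.
Expanding, the x-coefficient is −2ah = -6h; matching it to the data gives h = 5, and then k = 12.
So Q(x) = 3(x − 5)² + 12.
Q(3) = 3·(-2)² + 12 = 24.

24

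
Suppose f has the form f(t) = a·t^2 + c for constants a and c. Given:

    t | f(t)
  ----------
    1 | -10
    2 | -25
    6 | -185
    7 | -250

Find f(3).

-50

From f(1) = -10 and f(2) = -25: 1a + c = -10 and 4a + c = -25.
Subtracting: 3a = -15, so a = -5; then c = -10 − (-5)·1 = -5.
So f(t) = -5t² − 5, and f(3) = -50.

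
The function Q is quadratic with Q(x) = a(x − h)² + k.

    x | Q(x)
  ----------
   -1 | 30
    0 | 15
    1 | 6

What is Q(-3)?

First differences -15, -9; second difference 6 = 2a, so a = 3.
Expanding, the x-coefficient is −2ah = -6h; matching it to the data gives h = 2, and then k = 3.
So Q(x) = 3(x − 2)² + 3.
Q(-3) = 3·(-5)² + 3 = 78.

78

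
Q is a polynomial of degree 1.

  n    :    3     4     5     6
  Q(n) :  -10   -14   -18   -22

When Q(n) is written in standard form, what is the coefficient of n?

First differences: -4, -4, -4.
Level-1 differences are constant, so Q has degree 1.
Fitting a degree-1 polynomial gives Q(n) = -4n + 2.
The coefficient of n is -4.

-4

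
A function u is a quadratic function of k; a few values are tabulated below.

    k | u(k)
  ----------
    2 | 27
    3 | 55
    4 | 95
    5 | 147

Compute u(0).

First differences: 28, 40, 52. Second differences: 12, 12.
Level-2 differences are constant, so u has degree 2.
Fitting a degree-2 polynomial gives u(k) = 6k² - 2k + 7.
Then u(0) = 7.

7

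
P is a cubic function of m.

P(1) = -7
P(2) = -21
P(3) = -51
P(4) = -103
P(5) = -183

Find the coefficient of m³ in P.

First differences: -14, -30, -52, -80. Second differences: -16, -22, -28. Third differences: -6, -6.
Level-3 differences are constant, so P has degree 3.
Fitting a degree-3 polynomial gives P(m) = -m³ - 2m² - m - 3.
The coefficient of m³ is -1.

-1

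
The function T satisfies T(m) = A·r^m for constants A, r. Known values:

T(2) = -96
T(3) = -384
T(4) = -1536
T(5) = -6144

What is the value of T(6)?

-24576

Consecutive ratio: -384/(-96) = 4, and -1536/(-384) = 4, so r = 4.
Then A·4^2 = -96 gives A = -6, and T(m) = -6·4^m.
T(6) = -6·4^6 = -24576.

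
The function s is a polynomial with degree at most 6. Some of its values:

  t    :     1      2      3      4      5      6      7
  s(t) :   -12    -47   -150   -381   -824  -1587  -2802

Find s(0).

-9

First differences: -35, -103, -231, -443, -763, -1215. Second differences: -68, -128, -212, -320, -452. Third differences: -60, -84, -108, -132. Fourth differences: -24, -24, -24.
Level-4 differences are constant, so s has degree 4.
Fitting a degree-4 polynomial gives s(t) = -t^4 - 9t² + 7t - 9.
Then s(0) = -9.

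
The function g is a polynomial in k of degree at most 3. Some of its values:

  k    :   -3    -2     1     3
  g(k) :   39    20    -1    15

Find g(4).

Write g(k) = ak³ + bk² + ck + d; the 4 given values yield a linear system in the 4 coefficients.
Solving, the leading coefficient vanishes, and g(k) = 3k² - 4k.
Then g(4) = 32.

32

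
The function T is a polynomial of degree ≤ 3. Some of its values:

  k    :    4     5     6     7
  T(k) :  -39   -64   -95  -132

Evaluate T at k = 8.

-175

Write T(k) = ak³ + bk² + ck + d; the 4 given values yield a linear system in the 4 coefficients.
Solving, the leading coefficient vanishes, and T(k) = -3k² + 2k + 1.
Then T(8) = -175.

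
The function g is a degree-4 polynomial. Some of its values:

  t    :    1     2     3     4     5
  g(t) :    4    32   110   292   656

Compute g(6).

1304

Write g(t) = at^4 + bt³ + ct² + dt + e; the 5 given values yield a linear system in the 5 coefficients.
Solving, g(t) = t^4 - t³ + 6t² + 2t - 4.
Then g(6) = 1304.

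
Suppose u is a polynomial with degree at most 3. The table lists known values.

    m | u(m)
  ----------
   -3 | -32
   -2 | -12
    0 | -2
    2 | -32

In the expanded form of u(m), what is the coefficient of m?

-5

Write u(m) = am³ + bm² + cm + d; the 4 given values yield a linear system in the 4 coefficients.
Solving, the leading coefficient vanishes, and u(m) = -5m² - 5m - 2.
The coefficient of m is -5.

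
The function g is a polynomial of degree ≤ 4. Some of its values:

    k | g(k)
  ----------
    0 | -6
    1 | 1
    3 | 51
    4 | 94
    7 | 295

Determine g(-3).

45

Write g(k) = ak^4 + bk³ + ck² + dk + e; the 5 given values yield a linear system in the 5 coefficients.
Solving, the top 2 coefficients vanish, and g(k) = 6k² + k - 6.
Then g(-3) = 45.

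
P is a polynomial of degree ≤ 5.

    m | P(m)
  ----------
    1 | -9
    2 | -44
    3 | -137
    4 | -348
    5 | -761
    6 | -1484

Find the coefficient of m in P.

-8

First differences: -35, -93, -211, -413, -723. Second differences: -58, -118, -202, -310. Third differences: -60, -84, -108. Fourth differences: -24, -24.
Level-4 differences are constant, so P has degree 4.
Fitting a degree-4 polynomial gives P(m) = -m^4 - 4m² - 8m + 4.
The coefficient of m is -8.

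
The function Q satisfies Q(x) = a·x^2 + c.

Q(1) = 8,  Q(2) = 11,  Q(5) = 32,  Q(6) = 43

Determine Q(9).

From Q(1) = 8 and Q(2) = 11: 1a + c = 8 and 4a + c = 11.
Subtracting: 3a = 3, so a = 1; then c = 8 − 1·1 = 7.
So Q(x) = 1x² + 7, and Q(9) = 88.

88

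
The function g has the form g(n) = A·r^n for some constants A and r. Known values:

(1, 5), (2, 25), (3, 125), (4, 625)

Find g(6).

15625

Consecutive ratio: 25/5 = 5, and 125/25 = 5, so r = 5.
Then A·5^1 = 5 gives A = 1, and g(n) = 1·5^n.
g(6) = 1·5^6 = 15625.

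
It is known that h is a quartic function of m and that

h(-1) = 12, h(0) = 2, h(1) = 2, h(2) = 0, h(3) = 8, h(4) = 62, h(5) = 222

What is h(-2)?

68

First differences: -10, 0, -2, 8, 54, 160. Second differences: 10, -2, 10, 46, 106. Third differences: -12, 12, 36, 60. Fourth differences: 24, 24, 24.
Level-4 differences are constant, so h has degree 4.
Fitting a degree-4 polynomial gives h(m) = m^4 - 4m³ + 4m² - m + 2.
Then h(-2) = 68.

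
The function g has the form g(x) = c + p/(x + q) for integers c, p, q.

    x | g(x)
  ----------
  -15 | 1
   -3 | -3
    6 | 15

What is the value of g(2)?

(g(x) − c)(x + q) = p for each data point; the three points give a linear system in c and q, then p follows.
Solving: c = 3, q = -3, p = 36, so g(x) = 3 + 36/(x − 3).
Then g(2) = 3 + 36/(-1) = -33.

-33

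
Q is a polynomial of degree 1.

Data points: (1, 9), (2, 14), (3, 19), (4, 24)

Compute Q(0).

4

Write Q(n) = an + b; the 4 given values yield a linear system in the 2 coefficients.
Solving, Q(n) = 5n + 4.
Then Q(0) = 4.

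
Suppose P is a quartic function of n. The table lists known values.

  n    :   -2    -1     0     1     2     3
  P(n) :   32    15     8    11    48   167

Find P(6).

First differences: -17, -7, 3, 37, 119. Second differences: 10, 10, 34, 82. Third differences: 0, 24, 48. Fourth differences: 24, 24.
Level-4 differences are constant, so P has degree 4.
Fitting a degree-4 polynomial gives P(n) = n^4 + 2n³ + 4n² - 4n + 8.
Then P(6) = 1856.

1856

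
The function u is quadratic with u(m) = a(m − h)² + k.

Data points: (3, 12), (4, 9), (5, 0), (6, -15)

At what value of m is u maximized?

3

First differences -3, -9, -15; second difference -6 = 2a, so a = -3.
Expanding, the m-coefficient is −2ah = 6h; matching it to the data gives h = 3, and then k = 12.
So u(m) = -3(m − 3)² + 12.
Hence h = 3.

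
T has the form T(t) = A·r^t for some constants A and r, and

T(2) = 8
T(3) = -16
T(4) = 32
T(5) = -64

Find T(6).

128

Consecutive ratio: -16/8 = -2, and 32/(-16) = -2, so r = -2.
Then A·(-2)^2 = 8 gives A = 2, and T(t) = 2·(-2)^t.
T(6) = 2·(-2)^6 = 128.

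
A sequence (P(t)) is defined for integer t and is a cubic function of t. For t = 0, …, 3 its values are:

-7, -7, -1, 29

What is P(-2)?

-61

Write P(t) = at³ + bt² + ct + d; the 4 given values yield a linear system in the 4 coefficients.
Solving, P(t) = 3t³ - 6t² + 3t - 7.
Then P(-2) = -61.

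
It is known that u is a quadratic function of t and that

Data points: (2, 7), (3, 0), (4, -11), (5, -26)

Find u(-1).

First differences: -7, -11, -15. Second differences: -4, -4.
Level-2 differences are constant, so u has degree 2.
Fitting a degree-2 polynomial gives u(t) = -2t² + 3t + 9.
Then u(-1) = 4.

4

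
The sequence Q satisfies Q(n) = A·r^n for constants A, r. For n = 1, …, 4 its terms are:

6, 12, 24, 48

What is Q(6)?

192

Consecutive ratio: 12/6 = 2, and 24/12 = 2, so r = 2.
Then A·2^1 = 6 gives A = 3, and Q(n) = 3·2^n.
Q(6) = 3·2^6 = 192.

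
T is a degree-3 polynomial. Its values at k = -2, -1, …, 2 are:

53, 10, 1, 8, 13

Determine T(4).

Write T(k) = ak³ + bk² + ck + d; the 5 given values yield a linear system in the 4 coefficients.
Solving, T(k) = -3k³ + 8k² + 2k + 1.
Then T(4) = -55.

-55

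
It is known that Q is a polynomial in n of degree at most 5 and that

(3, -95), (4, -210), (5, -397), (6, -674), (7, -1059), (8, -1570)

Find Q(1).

First differences: -115, -187, -277, -385, -511. Second differences: -72, -90, -108, -126. Third differences: -18, -18, -18.
Level-3 differences are constant, so Q has degree 3.
Fitting a degree-3 polynomial gives Q(n) = -3n³ - 4n - 2.
Then Q(1) = -9.

-9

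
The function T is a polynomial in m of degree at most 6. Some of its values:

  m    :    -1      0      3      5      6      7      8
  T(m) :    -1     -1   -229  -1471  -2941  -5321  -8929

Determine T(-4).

-481

Write T(m) = am^6 + bm^5 + cm^4 + dm³ + em² + pm + q; the 7 given values yield a linear system in the 7 coefficients.
Solving, the top 2 coefficients vanish, and T(m) = -2m^4 - m³ - 3m² - 4m - 1.
Then T(-4) = -481.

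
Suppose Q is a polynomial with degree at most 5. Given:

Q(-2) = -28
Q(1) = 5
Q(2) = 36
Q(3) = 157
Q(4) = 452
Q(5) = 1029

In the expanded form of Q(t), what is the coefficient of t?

0

Write Q(t) = at^5 + bt^4 + ct³ + dt² + et + p; the 6 given values yield a linear system in the 6 coefficients.
Solving, the leading coefficient vanishes, and Q(t) = t^4 + 4t³ - 4t² + 4.
The coefficient of t is 0.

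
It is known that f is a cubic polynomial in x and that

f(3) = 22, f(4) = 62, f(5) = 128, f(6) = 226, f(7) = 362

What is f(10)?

1058

Write f(x) = ax³ + bx² + cx + d; the 5 given values yield a linear system in the 4 coefficients.
Solving, f(x) = x³ + x² - 4x - 2.
Then f(10) = 1058.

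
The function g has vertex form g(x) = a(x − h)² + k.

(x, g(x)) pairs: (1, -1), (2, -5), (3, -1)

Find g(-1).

31

First differences -4, 4; second difference 8 = 2a, so a = 4.
Expanding, the x-coefficient is −2ah = -8h; matching it to the data gives h = 2, and then k = -5.
So g(x) = 4(x − 2)² − 5.
g(-1) = 4·(-3)² − 5 = 31.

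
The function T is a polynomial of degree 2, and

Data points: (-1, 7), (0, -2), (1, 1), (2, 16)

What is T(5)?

133

First differences: -9, 3, 15. Second differences: 12, 12.
Level-2 differences are constant, so T has degree 2.
Fitting a degree-2 polynomial gives T(k) = 6k² - 3k - 2.
Then T(5) = 133.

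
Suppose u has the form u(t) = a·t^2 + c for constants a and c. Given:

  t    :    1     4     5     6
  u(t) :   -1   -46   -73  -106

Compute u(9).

-241

From u(1) = -1 and u(4) = -46: 1a + c = -1 and 16a + c = -46.
Subtracting: 15a = -45, so a = -3; then c = -1 − (-3)·1 = 2.
So u(t) = -3t² + 2, and u(9) = -241.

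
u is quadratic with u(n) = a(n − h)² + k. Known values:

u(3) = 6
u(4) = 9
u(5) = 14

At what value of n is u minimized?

First differences 3, 5; second difference 2 = 2a, so a = 1.
Expanding, the n-coefficient is −2ah = -2h; matching it to the data gives h = 2, and then k = 5.
So u(n) = 1(n − 2)² + 5.
Hence h = 2.

2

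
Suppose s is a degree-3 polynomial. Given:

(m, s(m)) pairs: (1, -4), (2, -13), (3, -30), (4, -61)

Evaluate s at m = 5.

Write s(m) = am³ + bm² + cm + d; the 4 given values yield a linear system in the 4 coefficients.
Solving, s(m) = -m³ + 2m² - 8m + 3.
Then s(5) = -112.

-112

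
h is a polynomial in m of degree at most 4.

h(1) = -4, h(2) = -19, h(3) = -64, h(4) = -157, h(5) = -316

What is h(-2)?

First differences: -15, -45, -93, -159. Second differences: -30, -48, -66. Third differences: -18, -18.
Level-3 differences are constant, so h has degree 3.
Fitting a degree-3 polynomial gives h(m) = -3m³ + 3m² - 3m - 1.
Then h(-2) = 41.

41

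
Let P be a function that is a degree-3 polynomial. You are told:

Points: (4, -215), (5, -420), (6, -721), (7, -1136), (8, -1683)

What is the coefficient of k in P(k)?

5

First differences: -205, -301, -415, -547. Second differences: -96, -114, -132. Third differences: -18, -18.
Level-3 differences are constant, so P has degree 3.
Fitting a degree-3 polynomial gives P(k) = -3k³ - 3k² + 5k + 5.
The coefficient of k is 5.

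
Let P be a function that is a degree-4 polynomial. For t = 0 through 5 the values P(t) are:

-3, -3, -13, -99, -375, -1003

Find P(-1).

First differences: 0, -10, -86, -276, -628. Second differences: -10, -76, -190, -352. Third differences: -66, -114, -162. Fourth differences: -48, -48.
Level-4 differences are constant, so P has degree 4.
Fitting a degree-4 polynomial gives P(t) = -2t^4 + t³ + 6t² - 5t - 3.
Then P(-1) = 5.

5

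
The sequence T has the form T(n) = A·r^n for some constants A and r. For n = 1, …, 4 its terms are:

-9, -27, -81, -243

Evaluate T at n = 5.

Consecutive ratio: -27/(-9) = 3, and -81/(-27) = 3, so r = 3.
Then A·3^1 = -9 gives A = -3, and T(n) = -3·3^n.
T(5) = -3·3^5 = -729.

-729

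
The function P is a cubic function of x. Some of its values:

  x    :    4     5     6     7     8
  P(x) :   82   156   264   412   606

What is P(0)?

First differences: 74, 108, 148, 194. Second differences: 34, 40, 46. Third differences: 6, 6.
Level-3 differences are constant, so P has degree 3.
Fitting a degree-3 polynomial gives P(x) = x³ + 2x² - 5x + 6.
The constant term is P(0) = 6.

6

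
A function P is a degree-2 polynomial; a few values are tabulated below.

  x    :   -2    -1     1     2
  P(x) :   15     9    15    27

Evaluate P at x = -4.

Write P(x) = ax² + bx + c; the 4 given values yield a linear system in the 3 coefficients.
Solving, P(x) = 3x² + 3x + 9.
Then P(-4) = 45.

45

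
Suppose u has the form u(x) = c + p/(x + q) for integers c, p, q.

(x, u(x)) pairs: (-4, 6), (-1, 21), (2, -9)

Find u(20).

0

(u(x) − c)(x + q) = p for each data point; the three points give a linear system in c and q, then p follows.
Solving: c = 1, q = 0, p = -20, so u(x) = 1 − 20/(x + 0).
Then u(20) = 1 − 20/20 = 0.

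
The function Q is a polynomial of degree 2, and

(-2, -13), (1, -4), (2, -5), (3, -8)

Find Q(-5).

-40

Write Q(k) = ak² + bk + c; the 4 given values yield a linear system in the 3 coefficients.
Solving, Q(k) = -k² + 2k - 5.
Then Q(-5) = -40.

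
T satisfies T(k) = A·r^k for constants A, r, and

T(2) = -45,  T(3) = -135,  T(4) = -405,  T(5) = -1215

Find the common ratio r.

3

Consecutive ratio: -135/(-45) = 3, and -405/(-135) = 3, so r = 3.
Then A·3^2 = -45 gives A = -5, and T(k) = -5·3^k.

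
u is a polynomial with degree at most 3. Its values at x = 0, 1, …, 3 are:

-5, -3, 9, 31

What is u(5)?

Write u(x) = ax³ + bx² + cx + d; the 4 given values yield a linear system in the 4 coefficients.
Solving, the leading coefficient vanishes, and u(x) = 5x² - 3x - 5.
Then u(5) = 105.

105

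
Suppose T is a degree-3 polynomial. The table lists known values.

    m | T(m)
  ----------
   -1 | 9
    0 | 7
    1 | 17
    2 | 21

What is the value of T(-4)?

Write T(m) = am³ + bm² + cm + d; the 4 given values yield a linear system in the 4 coefficients.
Solving, T(m) = -3m³ + 6m² + 7m + 7.
Then T(-4) = 267.

267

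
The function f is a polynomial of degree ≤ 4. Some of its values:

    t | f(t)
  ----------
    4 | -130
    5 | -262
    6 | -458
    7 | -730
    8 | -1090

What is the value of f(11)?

-2818

First differences: -132, -196, -272, -360. Second differences: -64, -76, -88. Third differences: -12, -12.
Level-3 differences are constant, so f has degree 3.
Fitting a degree-3 polynomial gives f(t) = -2t³ - 2t² + 8t - 2.
Then f(11) = -2818.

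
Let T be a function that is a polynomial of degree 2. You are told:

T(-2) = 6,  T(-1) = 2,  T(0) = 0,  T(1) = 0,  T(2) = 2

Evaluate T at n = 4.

First differences: -4, -2, 0, 2. Second differences: 2, 2, 2.
Level-2 differences are constant, so T has degree 2.
Fitting a degree-2 polynomial gives T(n) = n² - n.
Then T(4) = 12.

12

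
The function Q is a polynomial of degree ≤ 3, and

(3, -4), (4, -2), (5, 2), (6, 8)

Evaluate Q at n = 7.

16

First differences: 2, 4, 6. Second differences: 2, 2.
Level-2 differences are constant, so Q has degree 2.
Fitting a degree-2 polynomial gives Q(n) = n² - 5n + 2.
Then Q(7) = 16.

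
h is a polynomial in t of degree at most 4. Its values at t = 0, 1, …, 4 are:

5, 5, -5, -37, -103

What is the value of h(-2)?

23

First differences: 0, -10, -32, -66. Second differences: -10, -22, -34. Third differences: -12, -12.
Level-3 differences are constant, so h has degree 3.
Fitting a degree-3 polynomial gives h(t) = -2t³ + t² + t + 5.
Then h(-2) = 23.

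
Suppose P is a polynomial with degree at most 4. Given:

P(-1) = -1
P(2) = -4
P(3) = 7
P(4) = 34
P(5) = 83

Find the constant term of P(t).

-2

Write P(t) = at^4 + bt³ + ct² + dt + e; the 5 given values yield a linear system in the 5 coefficients.
Solving, the leading coefficient vanishes, and P(t) = t³ - t² - 3t - 2.
The constant term is P(0) = -2.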